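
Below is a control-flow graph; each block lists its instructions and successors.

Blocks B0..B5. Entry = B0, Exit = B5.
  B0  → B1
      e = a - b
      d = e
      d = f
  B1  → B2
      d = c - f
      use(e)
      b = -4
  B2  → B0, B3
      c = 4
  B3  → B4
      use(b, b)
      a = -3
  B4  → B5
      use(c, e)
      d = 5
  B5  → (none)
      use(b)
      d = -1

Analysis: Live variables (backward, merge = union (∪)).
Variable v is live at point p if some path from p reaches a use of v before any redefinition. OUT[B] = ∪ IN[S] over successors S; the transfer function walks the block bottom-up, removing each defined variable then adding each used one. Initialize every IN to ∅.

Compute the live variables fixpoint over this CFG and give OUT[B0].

Per-block solution:
  B0:   IN={a, b, c, f}   OUT={a, c, e, f}
  B1:   IN={a, c, e, f}   OUT={a, b, e, f}
  B2:   IN={a, b, e, f}   OUT={a, b, c, e, f}
  B3:   IN={b, c, e}   OUT={b, c, e}
  B4:   IN={b, c, e}   OUT={b}
  B5:   IN={b}   OUT={}

Merge at B0: OUT[B0] = IN[B1] = {a, c, e, f}

Answer: {a, c, e, f}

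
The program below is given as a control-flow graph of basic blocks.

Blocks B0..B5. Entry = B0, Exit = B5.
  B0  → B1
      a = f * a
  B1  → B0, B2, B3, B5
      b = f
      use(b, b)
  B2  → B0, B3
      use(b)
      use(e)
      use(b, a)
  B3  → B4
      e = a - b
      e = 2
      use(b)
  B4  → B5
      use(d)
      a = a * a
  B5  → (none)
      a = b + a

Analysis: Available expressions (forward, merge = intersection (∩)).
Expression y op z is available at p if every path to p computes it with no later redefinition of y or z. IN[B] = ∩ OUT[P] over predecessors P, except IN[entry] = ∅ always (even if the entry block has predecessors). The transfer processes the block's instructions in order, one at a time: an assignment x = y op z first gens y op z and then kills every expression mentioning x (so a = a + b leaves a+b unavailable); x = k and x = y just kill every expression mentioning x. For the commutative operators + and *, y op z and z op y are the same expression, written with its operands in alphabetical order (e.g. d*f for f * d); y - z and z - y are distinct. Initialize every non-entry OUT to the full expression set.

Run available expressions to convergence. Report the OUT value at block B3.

Converged values:
  B0:  IN={}  OUT={}
  B1:  IN={}  OUT={}
  B2:  IN={}  OUT={}
  B3:  IN={}  OUT={a-b}
  B4:  IN={a-b}  OUT={}
  B5:  IN={}  OUT={}

Merge at B3: IN[B3] = OUT[B1] ∩ OUT[B2] = {}
Applying B3's transfer function to that IN value gives OUT[B3] (row B3 above).

Answer: {a-b}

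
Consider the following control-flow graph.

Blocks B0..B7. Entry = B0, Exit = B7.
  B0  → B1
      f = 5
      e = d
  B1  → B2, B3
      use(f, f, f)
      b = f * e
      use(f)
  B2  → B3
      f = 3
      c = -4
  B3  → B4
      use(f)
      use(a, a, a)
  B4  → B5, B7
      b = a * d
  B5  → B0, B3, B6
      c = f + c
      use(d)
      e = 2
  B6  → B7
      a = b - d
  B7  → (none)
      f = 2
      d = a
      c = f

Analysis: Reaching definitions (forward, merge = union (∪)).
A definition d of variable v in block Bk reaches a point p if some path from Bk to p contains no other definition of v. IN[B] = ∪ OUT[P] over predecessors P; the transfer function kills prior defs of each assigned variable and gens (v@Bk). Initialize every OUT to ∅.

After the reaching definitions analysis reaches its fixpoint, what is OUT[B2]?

Converged values:
  B0: | IN={b@B4, c@B5, e@B5, f@B0, f@B2} | OUT={b@B4, c@B5, e@B0, f@B0}
  B1: | IN={b@B4, c@B5, e@B0, f@B0} | OUT={b@B1, c@B5, e@B0, f@B0}
  B2: | IN={b@B1, c@B5, e@B0, f@B0} | OUT={b@B1, c@B2, e@B0, f@B2}
  B3: | IN={b@B1, b@B4, c@B2, c@B5, e@B0, e@B5, f@B0, f@B2} | OUT={b@B1, b@B4, c@B2, c@B5, e@B0, e@B5, f@B0, f@B2}
  B4: | IN={b@B1, b@B4, c@B2, c@B5, e@B0, e@B5, f@B0, f@B2} | OUT={b@B4, c@B2, c@B5, e@B0, e@B5, f@B0, f@B2}
  B5: | IN={b@B4, c@B2, c@B5, e@B0, e@B5, f@B0, f@B2} | OUT={b@B4, c@B5, e@B5, f@B0, f@B2}
  B6: | IN={b@B4, c@B5, e@B5, f@B0, f@B2} | OUT={a@B6, b@B4, c@B5, e@B5, f@B0, f@B2}
  B7: | IN={a@B6, b@B4, c@B2, c@B5, e@B0, e@B5, f@B0, f@B2} | OUT={a@B6, b@B4, c@B7, d@B7, e@B0, e@B5, f@B7}

Merge at B2: IN[B2] = OUT[B1] = {b@B1, c@B5, e@B0, f@B0}
Applying B2's transfer function to that IN value gives OUT[B2] (row B2 above).

Answer: {b@B1, c@B2, e@B0, f@B2}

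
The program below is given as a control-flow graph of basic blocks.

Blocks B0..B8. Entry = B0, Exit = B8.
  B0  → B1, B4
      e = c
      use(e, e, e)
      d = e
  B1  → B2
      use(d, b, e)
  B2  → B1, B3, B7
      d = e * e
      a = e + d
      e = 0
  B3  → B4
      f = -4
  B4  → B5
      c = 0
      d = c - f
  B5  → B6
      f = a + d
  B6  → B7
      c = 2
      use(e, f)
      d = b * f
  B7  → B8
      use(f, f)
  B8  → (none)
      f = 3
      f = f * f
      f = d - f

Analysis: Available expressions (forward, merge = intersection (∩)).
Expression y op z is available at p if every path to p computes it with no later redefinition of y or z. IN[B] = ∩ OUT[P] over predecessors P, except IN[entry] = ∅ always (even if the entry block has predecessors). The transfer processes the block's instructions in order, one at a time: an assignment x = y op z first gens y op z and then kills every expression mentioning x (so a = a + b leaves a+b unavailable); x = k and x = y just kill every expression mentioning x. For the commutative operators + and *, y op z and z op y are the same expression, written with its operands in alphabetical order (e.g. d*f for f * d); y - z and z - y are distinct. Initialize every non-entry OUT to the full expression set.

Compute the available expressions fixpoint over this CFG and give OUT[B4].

Answer: {c-f}

Derivation:
Per-block solution:
  B0:  IN={}  OUT={}
  B1:  IN={}  OUT={}
  B2:  IN={}  OUT={}
  B3:  IN={}  OUT={}
  B4:  IN={}  OUT={c-f}
  B5:  IN={c-f}  OUT={a+d}
  B6:  IN={a+d}  OUT={b*f}
  B7:  IN={}  OUT={}
  B8:  IN={}  OUT={}

Merge at B4: IN[B4] = OUT[B0] ∩ OUT[B3] = {}
Applying B4's transfer function to that IN value gives OUT[B4] (row B4 above).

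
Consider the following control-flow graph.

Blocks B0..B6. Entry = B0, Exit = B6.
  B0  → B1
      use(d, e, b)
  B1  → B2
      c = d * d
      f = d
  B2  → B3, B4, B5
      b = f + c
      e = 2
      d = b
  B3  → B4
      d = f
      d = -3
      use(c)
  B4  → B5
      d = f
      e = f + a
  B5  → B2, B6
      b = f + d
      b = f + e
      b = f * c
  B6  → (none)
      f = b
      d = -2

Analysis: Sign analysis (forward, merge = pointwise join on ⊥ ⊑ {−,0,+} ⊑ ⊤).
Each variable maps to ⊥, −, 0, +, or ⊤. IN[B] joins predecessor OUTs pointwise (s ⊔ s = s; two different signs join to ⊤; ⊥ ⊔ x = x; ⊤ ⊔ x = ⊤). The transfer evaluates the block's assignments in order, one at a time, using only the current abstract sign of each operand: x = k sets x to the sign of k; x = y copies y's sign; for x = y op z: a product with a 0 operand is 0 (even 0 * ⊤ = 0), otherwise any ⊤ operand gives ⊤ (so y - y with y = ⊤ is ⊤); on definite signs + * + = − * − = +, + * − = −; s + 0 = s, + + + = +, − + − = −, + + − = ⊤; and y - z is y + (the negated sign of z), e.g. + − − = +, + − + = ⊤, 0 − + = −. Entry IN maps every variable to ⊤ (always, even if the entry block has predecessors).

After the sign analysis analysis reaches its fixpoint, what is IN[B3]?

Per-block solution:
  B0: | IN=(all ⊤) | OUT=(all ⊤)
  B1: | IN=(all ⊤) | OUT=(all ⊤)
  B2: | IN=(all ⊤) | OUT={e:+; rest ⊤}
  B3: | IN={e:+; rest ⊤} | OUT={d:-, e:+; rest ⊤}
  B4: | IN={e:+; rest ⊤} | OUT=(all ⊤)
  B5: | IN=(all ⊤) | OUT=(all ⊤)
  B6: | IN=(all ⊤) | OUT={d:-; rest ⊤}

Merge at B3: IN[B3] = OUT[B2] = {a: ⊤, b: ⊤, c: ⊤, d: ⊤, e: +, f: ⊤}

Answer: {a: ⊤, b: ⊤, c: ⊤, d: ⊤, e: +, f: ⊤}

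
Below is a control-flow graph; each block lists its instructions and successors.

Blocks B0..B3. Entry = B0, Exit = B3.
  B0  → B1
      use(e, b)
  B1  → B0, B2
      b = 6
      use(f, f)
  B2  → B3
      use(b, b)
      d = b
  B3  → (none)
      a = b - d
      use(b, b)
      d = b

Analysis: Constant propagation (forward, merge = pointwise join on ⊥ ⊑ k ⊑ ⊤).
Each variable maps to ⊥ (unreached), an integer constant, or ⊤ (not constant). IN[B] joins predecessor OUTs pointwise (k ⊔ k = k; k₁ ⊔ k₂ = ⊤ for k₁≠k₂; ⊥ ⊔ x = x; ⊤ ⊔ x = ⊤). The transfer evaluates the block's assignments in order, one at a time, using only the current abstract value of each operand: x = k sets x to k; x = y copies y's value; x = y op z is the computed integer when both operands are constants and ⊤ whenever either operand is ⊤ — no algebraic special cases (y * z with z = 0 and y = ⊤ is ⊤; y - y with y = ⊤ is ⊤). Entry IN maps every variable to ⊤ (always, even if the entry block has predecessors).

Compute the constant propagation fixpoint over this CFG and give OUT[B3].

Answer: {a: 0, b: 6, c: ⊤, d: 6, e: ⊤, f: ⊤}

Working:
Per-block solution:
  B0:   IN=(all ⊤)   OUT=(all ⊤)
  B1:   IN=(all ⊤)   OUT={b:6; rest ⊤}
  B2:   IN={b:6; rest ⊤}   OUT={b:6, d:6; rest ⊤}
  B3:   IN={b:6, d:6; rest ⊤}   OUT={a:0, b:6, d:6; rest ⊤}

Merge at B3: IN[B3] = OUT[B2] = {a: ⊤, b: 6, c: ⊤, d: 6, e: ⊤, f: ⊤}
Applying B3's transfer function to that IN value gives OUT[B3] (row B3 above).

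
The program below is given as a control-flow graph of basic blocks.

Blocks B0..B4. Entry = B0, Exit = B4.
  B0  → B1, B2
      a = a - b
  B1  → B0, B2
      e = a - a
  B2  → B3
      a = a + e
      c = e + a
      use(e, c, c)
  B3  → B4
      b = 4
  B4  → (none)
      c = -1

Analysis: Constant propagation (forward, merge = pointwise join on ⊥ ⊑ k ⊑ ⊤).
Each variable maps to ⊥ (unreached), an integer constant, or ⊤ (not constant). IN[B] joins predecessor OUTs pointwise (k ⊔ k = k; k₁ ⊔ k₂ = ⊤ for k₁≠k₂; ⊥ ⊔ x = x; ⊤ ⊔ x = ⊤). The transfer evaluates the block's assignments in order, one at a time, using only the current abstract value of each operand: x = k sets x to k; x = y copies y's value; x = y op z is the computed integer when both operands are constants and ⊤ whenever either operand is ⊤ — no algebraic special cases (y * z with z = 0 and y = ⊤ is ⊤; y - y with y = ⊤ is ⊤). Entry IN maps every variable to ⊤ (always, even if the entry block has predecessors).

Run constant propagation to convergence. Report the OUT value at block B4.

Answer: {a: ⊤, b: 4, c: -1, d: ⊤, e: ⊤, f: ⊤}

Derivation:
Per-block solution:
  B0:   IN=(all ⊤)   OUT=(all ⊤)
  B1:   IN=(all ⊤)   OUT=(all ⊤)
  B2:   IN=(all ⊤)   OUT=(all ⊤)
  B3:   IN=(all ⊤)   OUT={b:4; rest ⊤}
  B4:   IN={b:4; rest ⊤}   OUT={b:4, c:-1; rest ⊤}

Merge at B4: IN[B4] = OUT[B3] = {a: ⊤, b: 4, c: ⊤, d: ⊤, e: ⊤, f: ⊤}
Applying B4's transfer function to that IN value gives OUT[B4] (row B4 above).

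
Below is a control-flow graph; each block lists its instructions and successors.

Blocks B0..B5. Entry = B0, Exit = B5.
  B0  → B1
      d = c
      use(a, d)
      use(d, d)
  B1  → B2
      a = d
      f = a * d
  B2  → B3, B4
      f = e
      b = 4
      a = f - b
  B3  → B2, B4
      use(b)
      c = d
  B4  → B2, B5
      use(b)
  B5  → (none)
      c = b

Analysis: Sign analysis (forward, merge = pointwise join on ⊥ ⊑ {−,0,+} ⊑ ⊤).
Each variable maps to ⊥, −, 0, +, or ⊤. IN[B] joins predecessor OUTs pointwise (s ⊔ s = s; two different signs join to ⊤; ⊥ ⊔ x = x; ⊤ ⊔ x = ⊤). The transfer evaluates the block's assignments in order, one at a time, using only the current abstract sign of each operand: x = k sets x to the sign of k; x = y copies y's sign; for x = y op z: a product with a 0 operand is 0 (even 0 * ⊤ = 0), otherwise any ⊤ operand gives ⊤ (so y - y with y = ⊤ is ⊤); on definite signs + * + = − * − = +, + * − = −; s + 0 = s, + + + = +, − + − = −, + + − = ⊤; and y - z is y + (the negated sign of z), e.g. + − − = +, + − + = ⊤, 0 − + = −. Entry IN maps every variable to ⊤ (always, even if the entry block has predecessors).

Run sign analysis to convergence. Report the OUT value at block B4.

Answer: {a: ⊤, b: +, c: ⊤, d: ⊤, e: ⊤, f: ⊤}

Trace:
Per-block solution:
  B0: | IN=(all ⊤) | OUT=(all ⊤)
  B1: | IN=(all ⊤) | OUT=(all ⊤)
  B2: | IN=(all ⊤) | OUT={b:+; rest ⊤}
  B3: | IN={b:+; rest ⊤} | OUT={b:+; rest ⊤}
  B4: | IN={b:+; rest ⊤} | OUT={b:+; rest ⊤}
  B5: | IN={b:+; rest ⊤} | OUT={b:+, c:+; rest ⊤}

Merge at B4: IN[B4] = OUT[B2] ⊔ OUT[B3] = {a: ⊤, b: +, c: ⊤, d: ⊤, e: ⊤, f: ⊤}
Applying B4's transfer function to that IN value gives OUT[B4] (row B4 above).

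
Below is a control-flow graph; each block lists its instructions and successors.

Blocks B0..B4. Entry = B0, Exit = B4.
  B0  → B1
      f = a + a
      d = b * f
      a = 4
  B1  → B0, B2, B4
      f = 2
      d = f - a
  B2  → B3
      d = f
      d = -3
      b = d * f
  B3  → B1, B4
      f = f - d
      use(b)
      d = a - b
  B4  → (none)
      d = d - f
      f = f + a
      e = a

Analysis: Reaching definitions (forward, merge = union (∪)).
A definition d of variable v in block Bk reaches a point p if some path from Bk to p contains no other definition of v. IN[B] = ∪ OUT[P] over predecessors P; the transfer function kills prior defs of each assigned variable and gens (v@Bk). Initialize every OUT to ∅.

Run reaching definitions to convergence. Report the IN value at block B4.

Answer: {a@B0, b@B2, d@B1, d@B3, f@B1, f@B3}

Working:
Fixpoint table:
  B0:   IN={a@B0, b@B2, d@B1, f@B1}   OUT={a@B0, b@B2, d@B0, f@B0}
  B1:   IN={a@B0, b@B2, d@B0, d@B3, f@B0, f@B3}   OUT={a@B0, b@B2, d@B1, f@B1}
  B2:   IN={a@B0, b@B2, d@B1, f@B1}   OUT={a@B0, b@B2, d@B2, f@B1}
  B3:   IN={a@B0, b@B2, d@B2, f@B1}   OUT={a@B0, b@B2, d@B3, f@B3}
  B4:   IN={a@B0, b@B2, d@B1, d@B3, f@B1, f@B3}   OUT={a@B0, b@B2, d@B4, e@B4, f@B4}

Merge at B4: IN[B4] = OUT[B1] ⊔ OUT[B3] = {a@B0, b@B2, d@B1, d@B3, f@B1, f@B3}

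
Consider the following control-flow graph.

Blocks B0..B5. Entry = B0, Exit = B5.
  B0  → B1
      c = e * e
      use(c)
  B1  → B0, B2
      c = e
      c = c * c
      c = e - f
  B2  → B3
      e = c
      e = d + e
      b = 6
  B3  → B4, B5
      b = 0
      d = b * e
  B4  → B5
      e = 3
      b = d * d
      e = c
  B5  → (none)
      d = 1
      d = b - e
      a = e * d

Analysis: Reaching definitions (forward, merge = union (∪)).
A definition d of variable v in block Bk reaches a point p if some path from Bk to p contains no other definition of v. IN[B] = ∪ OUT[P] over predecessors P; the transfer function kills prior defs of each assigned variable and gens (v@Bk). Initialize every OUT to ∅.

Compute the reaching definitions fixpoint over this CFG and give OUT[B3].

Answer: {b@B3, c@B1, d@B3, e@B2}

Working:
Fixpoint table:
  B0:  IN={c@B1}  OUT={c@B0}
  B1:  IN={c@B0}  OUT={c@B1}
  B2:  IN={c@B1}  OUT={b@B2, c@B1, e@B2}
  B3:  IN={b@B2, c@B1, e@B2}  OUT={b@B3, c@B1, d@B3, e@B2}
  B4:  IN={b@B3, c@B1, d@B3, e@B2}  OUT={b@B4, c@B1, d@B3, e@B4}
  B5:  IN={b@B3, b@B4, c@B1, d@B3, e@B2, e@B4}  OUT={a@B5, b@B3, b@B4, c@B1, d@B5, e@B2, e@B4}

Merge at B3: IN[B3] = OUT[B2] = {b@B2, c@B1, e@B2}
Applying B3's transfer function to that IN value gives OUT[B3] (row B3 above).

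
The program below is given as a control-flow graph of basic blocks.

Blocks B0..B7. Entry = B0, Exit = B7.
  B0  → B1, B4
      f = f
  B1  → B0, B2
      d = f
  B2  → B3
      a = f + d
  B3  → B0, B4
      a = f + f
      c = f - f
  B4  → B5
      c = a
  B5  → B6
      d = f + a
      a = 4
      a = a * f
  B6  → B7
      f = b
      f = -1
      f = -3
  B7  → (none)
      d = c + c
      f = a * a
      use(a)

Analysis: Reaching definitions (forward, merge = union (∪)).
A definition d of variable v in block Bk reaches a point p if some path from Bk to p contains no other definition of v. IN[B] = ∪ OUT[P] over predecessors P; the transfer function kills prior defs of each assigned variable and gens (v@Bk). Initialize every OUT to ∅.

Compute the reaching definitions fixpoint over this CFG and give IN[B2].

Answer: {a@B3, c@B3, d@B1, f@B0}

Trace:
Fixpoint table:
  B0: | IN={a@B3, c@B3, d@B1, f@B0} | OUT={a@B3, c@B3, d@B1, f@B0}
  B1: | IN={a@B3, c@B3, d@B1, f@B0} | OUT={a@B3, c@B3, d@B1, f@B0}
  B2: | IN={a@B3, c@B3, d@B1, f@B0} | OUT={a@B2, c@B3, d@B1, f@B0}
  B3: | IN={a@B2, c@B3, d@B1, f@B0} | OUT={a@B3, c@B3, d@B1, f@B0}
  B4: | IN={a@B3, c@B3, d@B1, f@B0} | OUT={a@B3, c@B4, d@B1, f@B0}
  B5: | IN={a@B3, c@B4, d@B1, f@B0} | OUT={a@B5, c@B4, d@B5, f@B0}
  B6: | IN={a@B5, c@B4, d@B5, f@B0} | OUT={a@B5, c@B4, d@B5, f@B6}
  B7: | IN={a@B5, c@B4, d@B5, f@B6} | OUT={a@B5, c@B4, d@B7, f@B7}

Merge at B2: IN[B2] = OUT[B1] = {a@B3, c@B3, d@B1, f@B0}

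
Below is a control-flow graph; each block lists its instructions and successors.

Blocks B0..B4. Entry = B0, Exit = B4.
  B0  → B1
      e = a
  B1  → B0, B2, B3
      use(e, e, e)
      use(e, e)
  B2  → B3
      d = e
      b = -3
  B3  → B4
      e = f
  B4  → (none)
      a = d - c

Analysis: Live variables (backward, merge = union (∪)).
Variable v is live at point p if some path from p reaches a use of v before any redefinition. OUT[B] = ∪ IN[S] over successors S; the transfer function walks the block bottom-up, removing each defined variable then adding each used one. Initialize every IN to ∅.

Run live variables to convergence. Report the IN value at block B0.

Answer: {a, c, d, f}

Working:
Per-block solution:
  B0:   IN={a, c, d, f}   OUT={a, c, d, e, f}
  B1:   IN={a, c, d, e, f}   OUT={a, c, d, e, f}
  B2:   IN={c, e, f}   OUT={c, d, f}
  B3:   IN={c, d, f}   OUT={c, d}
  B4:   IN={c, d}   OUT={}

Merge at B0: OUT[B0] = IN[B1] = {a, c, d, e, f}
Applying B0's transfer function to that OUT value gives IN[B0] (row B0 above).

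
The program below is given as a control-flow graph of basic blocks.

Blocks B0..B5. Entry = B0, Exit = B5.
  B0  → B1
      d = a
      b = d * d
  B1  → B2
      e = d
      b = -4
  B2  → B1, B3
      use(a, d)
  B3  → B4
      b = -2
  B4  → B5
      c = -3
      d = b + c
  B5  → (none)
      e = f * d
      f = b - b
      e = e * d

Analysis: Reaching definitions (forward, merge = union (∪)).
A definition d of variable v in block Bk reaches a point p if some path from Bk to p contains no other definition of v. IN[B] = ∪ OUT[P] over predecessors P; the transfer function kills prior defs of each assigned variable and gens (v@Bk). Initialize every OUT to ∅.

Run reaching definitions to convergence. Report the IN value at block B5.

Converged values:
  B0: | IN={} | OUT={b@B0, d@B0}
  B1: | IN={b@B0, b@B1, d@B0, e@B1} | OUT={b@B1, d@B0, e@B1}
  B2: | IN={b@B1, d@B0, e@B1} | OUT={b@B1, d@B0, e@B1}
  B3: | IN={b@B1, d@B0, e@B1} | OUT={b@B3, d@B0, e@B1}
  B4: | IN={b@B3, d@B0, e@B1} | OUT={b@B3, c@B4, d@B4, e@B1}
  B5: | IN={b@B3, c@B4, d@B4, e@B1} | OUT={b@B3, c@B4, d@B4, e@B5, f@B5}

Merge at B5: IN[B5] = OUT[B4] = {b@B3, c@B4, d@B4, e@B1}

Answer: {b@B3, c@B4, d@B4, e@B1}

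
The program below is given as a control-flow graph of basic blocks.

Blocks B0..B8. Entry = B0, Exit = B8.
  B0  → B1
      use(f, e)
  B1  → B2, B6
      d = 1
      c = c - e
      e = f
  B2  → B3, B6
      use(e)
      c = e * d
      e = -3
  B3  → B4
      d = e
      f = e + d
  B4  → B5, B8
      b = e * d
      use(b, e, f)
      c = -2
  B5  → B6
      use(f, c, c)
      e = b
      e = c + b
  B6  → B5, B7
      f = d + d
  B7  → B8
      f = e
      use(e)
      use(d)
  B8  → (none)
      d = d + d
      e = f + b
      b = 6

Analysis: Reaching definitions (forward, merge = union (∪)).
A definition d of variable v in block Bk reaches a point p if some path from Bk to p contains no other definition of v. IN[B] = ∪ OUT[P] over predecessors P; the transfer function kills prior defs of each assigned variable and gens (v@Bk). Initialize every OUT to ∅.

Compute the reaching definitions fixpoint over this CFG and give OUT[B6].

Answer: {b@B4, c@B1, c@B2, c@B4, d@B1, d@B3, e@B1, e@B2, e@B5, f@B6}

Trace:
Fixpoint table:
  B0: | IN={} | OUT={}
  B1: | IN={} | OUT={c@B1, d@B1, e@B1}
  B2: | IN={c@B1, d@B1, e@B1} | OUT={c@B2, d@B1, e@B2}
  B3: | IN={c@B2, d@B1, e@B2} | OUT={c@B2, d@B3, e@B2, f@B3}
  B4: | IN={c@B2, d@B3, e@B2, f@B3} | OUT={b@B4, c@B4, d@B3, e@B2, f@B3}
  B5: | IN={b@B4, c@B1, c@B2, c@B4, d@B1, d@B3, e@B1, e@B2, e@B5, f@B3, f@B6} | OUT={b@B4, c@B1, c@B2, c@B4, d@B1, d@B3, e@B5, f@B3, f@B6}
  B6: | IN={b@B4, c@B1, c@B2, c@B4, d@B1, d@B3, e@B1, e@B2, e@B5, f@B3, f@B6} | OUT={b@B4, c@B1, c@B2, c@B4, d@B1, d@B3, e@B1, e@B2, e@B5, f@B6}
  B7: | IN={b@B4, c@B1, c@B2, c@B4, d@B1, d@B3, e@B1, e@B2, e@B5, f@B6} | OUT={b@B4, c@B1, c@B2, c@B4, d@B1, d@B3, e@B1, e@B2, e@B5, f@B7}
  B8: | IN={b@B4, c@B1, c@B2, c@B4, d@B1, d@B3, e@B1, e@B2, e@B5, f@B3, f@B7} | OUT={b@B8, c@B1, c@B2, c@B4, d@B8, e@B8, f@B3, f@B7}

Merge at B6: IN[B6] = OUT[B1] ⊔ OUT[B2] ⊔ OUT[B5] = {b@B4, c@B1, c@B2, c@B4, d@B1, d@B3, e@B1, e@B2, e@B5, f@B3, f@B6}
Applying B6's transfer function to that IN value gives OUT[B6] (row B6 above).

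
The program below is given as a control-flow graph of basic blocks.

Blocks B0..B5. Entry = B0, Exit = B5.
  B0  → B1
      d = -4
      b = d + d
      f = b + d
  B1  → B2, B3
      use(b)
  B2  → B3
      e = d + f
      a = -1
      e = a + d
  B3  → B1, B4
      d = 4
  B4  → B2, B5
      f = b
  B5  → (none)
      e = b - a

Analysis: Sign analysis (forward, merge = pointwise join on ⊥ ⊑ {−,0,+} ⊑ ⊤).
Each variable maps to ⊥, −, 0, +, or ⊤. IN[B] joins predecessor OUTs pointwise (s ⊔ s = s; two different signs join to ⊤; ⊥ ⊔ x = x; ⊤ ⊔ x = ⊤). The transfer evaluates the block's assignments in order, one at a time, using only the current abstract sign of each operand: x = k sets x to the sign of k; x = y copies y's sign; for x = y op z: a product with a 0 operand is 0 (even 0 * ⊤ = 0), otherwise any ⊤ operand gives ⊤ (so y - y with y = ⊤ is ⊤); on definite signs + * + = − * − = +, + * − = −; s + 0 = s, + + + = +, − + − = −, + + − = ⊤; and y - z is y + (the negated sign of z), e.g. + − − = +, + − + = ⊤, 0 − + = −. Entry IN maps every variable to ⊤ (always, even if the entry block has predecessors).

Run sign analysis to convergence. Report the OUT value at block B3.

Per-block solution:
  B0:   IN=(all ⊤)   OUT={b:-, d:-, f:-; rest ⊤}
  B1:   IN={b:-, f:-; rest ⊤}   OUT={b:-, f:-; rest ⊤}
  B2:   IN={b:-, f:-; rest ⊤}   OUT={a:-, b:-, f:-; rest ⊤}
  B3:   IN={b:-, f:-; rest ⊤}   OUT={b:-, d:+, f:-; rest ⊤}
  B4:   IN={b:-, d:+, f:-; rest ⊤}   OUT={b:-, d:+, f:-; rest ⊤}
  B5:   IN={b:-, d:+, f:-; rest ⊤}   OUT={b:-, d:+, f:-; rest ⊤}

Merge at B3: IN[B3] = OUT[B1] ⊔ OUT[B2] = {a: ⊤, b: -, c: ⊤, d: ⊤, e: ⊤, f: -}
Applying B3's transfer function to that IN value gives OUT[B3] (row B3 above).

Answer: {a: ⊤, b: -, c: ⊤, d: +, e: ⊤, f: -}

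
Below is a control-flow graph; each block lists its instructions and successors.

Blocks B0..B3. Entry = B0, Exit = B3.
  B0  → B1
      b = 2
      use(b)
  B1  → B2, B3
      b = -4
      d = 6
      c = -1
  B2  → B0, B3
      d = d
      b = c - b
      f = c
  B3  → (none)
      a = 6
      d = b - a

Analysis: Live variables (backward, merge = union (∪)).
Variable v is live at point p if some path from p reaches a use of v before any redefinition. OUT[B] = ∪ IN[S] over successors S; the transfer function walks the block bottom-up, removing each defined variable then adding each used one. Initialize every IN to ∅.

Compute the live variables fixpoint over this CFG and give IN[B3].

Answer: {b}

Derivation:
Converged values:
  B0:   IN={}   OUT={}
  B1:   IN={}   OUT={b, c, d}
  B2:   IN={b, c, d}   OUT={b}
  B3:   IN={b}   OUT={}

B3 is the boundary node: OUT[B3] = {}
Applying B3's transfer function to that OUT value gives IN[B3] (row B3 above).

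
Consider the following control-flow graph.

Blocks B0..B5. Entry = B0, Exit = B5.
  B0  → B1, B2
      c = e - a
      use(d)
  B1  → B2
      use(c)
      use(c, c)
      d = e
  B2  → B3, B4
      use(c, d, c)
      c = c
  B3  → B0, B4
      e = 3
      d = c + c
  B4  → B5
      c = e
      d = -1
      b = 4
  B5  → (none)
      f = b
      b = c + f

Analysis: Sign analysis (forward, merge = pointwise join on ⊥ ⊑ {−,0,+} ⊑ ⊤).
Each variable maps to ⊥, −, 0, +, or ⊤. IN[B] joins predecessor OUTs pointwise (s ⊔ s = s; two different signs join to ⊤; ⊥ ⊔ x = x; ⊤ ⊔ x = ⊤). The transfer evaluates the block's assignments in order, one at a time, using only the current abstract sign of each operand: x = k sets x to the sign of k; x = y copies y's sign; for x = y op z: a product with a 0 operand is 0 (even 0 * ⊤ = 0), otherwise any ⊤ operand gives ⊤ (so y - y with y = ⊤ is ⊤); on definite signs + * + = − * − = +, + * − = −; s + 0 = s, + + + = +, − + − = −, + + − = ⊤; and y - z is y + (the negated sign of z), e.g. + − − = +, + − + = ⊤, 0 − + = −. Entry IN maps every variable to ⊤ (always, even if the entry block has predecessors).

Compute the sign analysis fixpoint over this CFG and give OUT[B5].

Answer: {a: ⊤, b: ⊤, c: ⊤, d: -, e: ⊤, f: +}

Working:
Fixpoint table:
  B0: | IN=(all ⊤) | OUT=(all ⊤)
  B1: | IN=(all ⊤) | OUT=(all ⊤)
  B2: | IN=(all ⊤) | OUT=(all ⊤)
  B3: | IN=(all ⊤) | OUT={e:+; rest ⊤}
  B4: | IN=(all ⊤) | OUT={b:+, d:-; rest ⊤}
  B5: | IN={b:+, d:-; rest ⊤} | OUT={d:-, f:+; rest ⊤}

Merge at B5: IN[B5] = OUT[B4] = {a: ⊤, b: +, c: ⊤, d: -, e: ⊤, f: ⊤}
Applying B5's transfer function to that IN value gives OUT[B5] (row B5 above).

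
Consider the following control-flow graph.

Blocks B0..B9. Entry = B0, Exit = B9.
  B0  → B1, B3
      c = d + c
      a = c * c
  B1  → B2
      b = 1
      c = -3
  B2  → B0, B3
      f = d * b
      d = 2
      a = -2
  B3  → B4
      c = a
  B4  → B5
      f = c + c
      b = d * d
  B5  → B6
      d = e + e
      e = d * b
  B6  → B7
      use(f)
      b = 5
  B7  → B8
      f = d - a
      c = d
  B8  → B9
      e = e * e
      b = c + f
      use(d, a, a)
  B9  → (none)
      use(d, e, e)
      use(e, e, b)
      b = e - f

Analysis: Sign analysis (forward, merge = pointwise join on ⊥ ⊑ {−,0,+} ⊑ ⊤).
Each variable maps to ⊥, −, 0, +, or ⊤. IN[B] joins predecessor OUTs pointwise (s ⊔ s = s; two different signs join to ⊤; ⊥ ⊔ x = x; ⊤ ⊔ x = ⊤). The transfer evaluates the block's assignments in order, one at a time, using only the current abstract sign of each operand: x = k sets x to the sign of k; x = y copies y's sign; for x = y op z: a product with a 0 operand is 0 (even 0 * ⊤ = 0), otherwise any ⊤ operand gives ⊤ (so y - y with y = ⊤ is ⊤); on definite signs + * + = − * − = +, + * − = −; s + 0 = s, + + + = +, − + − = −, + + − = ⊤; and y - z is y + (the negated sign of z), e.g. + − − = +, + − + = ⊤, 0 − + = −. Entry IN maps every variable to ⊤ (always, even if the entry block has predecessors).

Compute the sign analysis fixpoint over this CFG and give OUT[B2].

Per-block solution:
  B0: | IN=(all ⊤) | OUT=(all ⊤)
  B1: | IN=(all ⊤) | OUT={b:+, c:-; rest ⊤}
  B2: | IN={b:+, c:-; rest ⊤} | OUT={a:-, b:+, c:-, d:+; rest ⊤}
  B3: | IN=(all ⊤) | OUT=(all ⊤)
  B4: | IN=(all ⊤) | OUT=(all ⊤)
  B5: | IN=(all ⊤) | OUT=(all ⊤)
  B6: | IN=(all ⊤) | OUT={b:+; rest ⊤}
  B7: | IN={b:+; rest ⊤} | OUT={b:+; rest ⊤}
  B8: | IN={b:+; rest ⊤} | OUT=(all ⊤)
  B9: | IN=(all ⊤) | OUT=(all ⊤)

Merge at B2: IN[B2] = OUT[B1] = {a: ⊤, b: +, c: -, d: ⊤, e: ⊤, f: ⊤}
Applying B2's transfer function to that IN value gives OUT[B2] (row B2 above).

Answer: {a: -, b: +, c: -, d: +, e: ⊤, f: ⊤}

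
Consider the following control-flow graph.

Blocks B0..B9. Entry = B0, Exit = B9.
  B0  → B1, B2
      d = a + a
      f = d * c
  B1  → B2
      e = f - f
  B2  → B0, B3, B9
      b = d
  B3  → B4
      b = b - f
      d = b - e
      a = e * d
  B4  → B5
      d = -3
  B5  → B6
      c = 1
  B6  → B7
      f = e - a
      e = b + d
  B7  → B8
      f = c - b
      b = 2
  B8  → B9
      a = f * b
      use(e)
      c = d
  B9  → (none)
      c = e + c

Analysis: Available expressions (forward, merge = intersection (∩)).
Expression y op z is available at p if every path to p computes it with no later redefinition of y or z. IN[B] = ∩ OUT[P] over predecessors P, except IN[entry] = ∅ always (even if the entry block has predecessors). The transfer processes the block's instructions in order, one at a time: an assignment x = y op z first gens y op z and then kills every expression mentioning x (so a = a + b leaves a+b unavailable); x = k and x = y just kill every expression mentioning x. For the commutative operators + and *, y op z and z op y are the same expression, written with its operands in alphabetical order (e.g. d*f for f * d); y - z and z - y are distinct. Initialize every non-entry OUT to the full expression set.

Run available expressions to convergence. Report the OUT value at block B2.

Per-block solution:
  B0:   IN={}   OUT={a+a, c*d}
  B1:   IN={a+a, c*d}   OUT={a+a, c*d, f-f}
  B2:   IN={a+a, c*d}   OUT={a+a, c*d}
  B3:   IN={a+a, c*d}   OUT={b-e, d*e}
  B4:   IN={b-e, d*e}   OUT={b-e}
  B5:   IN={b-e}   OUT={b-e}
  B6:   IN={b-e}   OUT={b+d}
  B7:   IN={b+d}   OUT={}
  B8:   IN={}   OUT={b*f}
  B9:   IN={}   OUT={}

Merge at B2: IN[B2] = OUT[B0] ∩ OUT[B1] = {a+a, c*d}
Applying B2's transfer function to that IN value gives OUT[B2] (row B2 above).

Answer: {a+a, c*d}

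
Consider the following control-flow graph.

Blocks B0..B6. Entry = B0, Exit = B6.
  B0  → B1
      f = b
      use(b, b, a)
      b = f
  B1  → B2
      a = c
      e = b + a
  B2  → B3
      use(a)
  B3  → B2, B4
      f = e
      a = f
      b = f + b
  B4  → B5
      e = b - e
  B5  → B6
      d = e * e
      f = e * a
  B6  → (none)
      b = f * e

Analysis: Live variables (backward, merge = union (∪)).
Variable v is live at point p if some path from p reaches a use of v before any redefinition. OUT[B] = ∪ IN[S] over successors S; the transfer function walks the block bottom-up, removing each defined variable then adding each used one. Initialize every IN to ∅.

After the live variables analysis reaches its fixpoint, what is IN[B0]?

Answer: {a, b, c}

Trace:
Fixpoint table:
  B0:   IN={a, b, c}   OUT={b, c}
  B1:   IN={b, c}   OUT={a, b, e}
  B2:   IN={a, b, e}   OUT={b, e}
  B3:   IN={b, e}   OUT={a, b, e}
  B4:   IN={a, b, e}   OUT={a, e}
  B5:   IN={a, e}   OUT={e, f}
  B6:   IN={e, f}   OUT={}

Merge at B0: OUT[B0] = IN[B1] = {b, c}
Applying B0's transfer function to that OUT value gives IN[B0] (row B0 above).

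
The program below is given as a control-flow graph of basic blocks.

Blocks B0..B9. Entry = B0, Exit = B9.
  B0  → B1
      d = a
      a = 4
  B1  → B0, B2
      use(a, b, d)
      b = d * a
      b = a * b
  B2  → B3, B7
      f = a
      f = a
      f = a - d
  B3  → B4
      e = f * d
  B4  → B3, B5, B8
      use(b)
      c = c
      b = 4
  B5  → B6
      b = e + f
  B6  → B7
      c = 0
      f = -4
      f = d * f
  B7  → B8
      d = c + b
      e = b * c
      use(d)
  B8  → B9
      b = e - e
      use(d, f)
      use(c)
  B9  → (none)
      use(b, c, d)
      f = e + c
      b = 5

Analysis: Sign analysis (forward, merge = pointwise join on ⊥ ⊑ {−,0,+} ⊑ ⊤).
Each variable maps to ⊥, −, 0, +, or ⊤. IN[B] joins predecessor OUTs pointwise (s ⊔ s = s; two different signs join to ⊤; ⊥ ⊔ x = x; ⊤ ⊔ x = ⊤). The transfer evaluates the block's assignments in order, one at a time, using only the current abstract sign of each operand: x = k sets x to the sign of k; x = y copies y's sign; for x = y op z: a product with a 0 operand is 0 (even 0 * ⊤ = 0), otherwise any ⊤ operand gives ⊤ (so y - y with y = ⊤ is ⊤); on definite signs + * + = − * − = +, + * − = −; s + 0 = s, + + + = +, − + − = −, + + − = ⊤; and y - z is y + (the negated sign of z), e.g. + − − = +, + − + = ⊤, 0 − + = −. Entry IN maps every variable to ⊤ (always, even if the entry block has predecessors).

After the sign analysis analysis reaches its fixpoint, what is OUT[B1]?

Converged values:
  B0:   IN=(all ⊤)   OUT={a:+; rest ⊤}
  B1:   IN={a:+; rest ⊤}   OUT={a:+; rest ⊤}
  B2:   IN={a:+; rest ⊤}   OUT={a:+; rest ⊤}
  B3:   IN={a:+; rest ⊤}   OUT={a:+; rest ⊤}
  B4:   IN={a:+; rest ⊤}   OUT={a:+, b:+; rest ⊤}
  B5:   IN={a:+, b:+; rest ⊤}   OUT={a:+; rest ⊤}
  B6:   IN={a:+; rest ⊤}   OUT={a:+, c:0; rest ⊤}
  B7:   IN={a:+; rest ⊤}   OUT={a:+; rest ⊤}
  B8:   IN={a:+; rest ⊤}   OUT={a:+; rest ⊤}
  B9:   IN={a:+; rest ⊤}   OUT={a:+, b:+; rest ⊤}

Merge at B1: IN[B1] = OUT[B0] = {a: +, b: ⊤, c: ⊤, d: ⊤, e: ⊤, f: ⊤}
Applying B1's transfer function to that IN value gives OUT[B1] (row B1 above).

Answer: {a: +, b: ⊤, c: ⊤, d: ⊤, e: ⊤, f: ⊤}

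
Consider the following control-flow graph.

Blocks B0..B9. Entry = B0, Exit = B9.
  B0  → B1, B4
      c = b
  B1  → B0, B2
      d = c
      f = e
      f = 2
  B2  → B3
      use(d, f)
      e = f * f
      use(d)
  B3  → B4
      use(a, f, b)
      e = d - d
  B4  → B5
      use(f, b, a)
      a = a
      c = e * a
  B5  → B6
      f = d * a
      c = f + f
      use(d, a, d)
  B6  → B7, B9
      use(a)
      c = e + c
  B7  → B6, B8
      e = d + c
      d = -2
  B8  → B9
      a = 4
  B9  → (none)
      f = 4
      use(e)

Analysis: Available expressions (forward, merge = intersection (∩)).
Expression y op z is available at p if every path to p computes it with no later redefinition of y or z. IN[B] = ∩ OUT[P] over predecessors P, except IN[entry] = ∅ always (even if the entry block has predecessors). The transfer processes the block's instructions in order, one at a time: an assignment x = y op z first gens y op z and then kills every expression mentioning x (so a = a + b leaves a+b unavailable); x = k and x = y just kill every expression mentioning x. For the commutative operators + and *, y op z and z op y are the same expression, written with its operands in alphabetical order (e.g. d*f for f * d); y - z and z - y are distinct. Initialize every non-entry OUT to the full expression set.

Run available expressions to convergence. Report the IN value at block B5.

Answer: {a*e}

Derivation:
Fixpoint table:
  B0:  IN={}  OUT={}
  B1:  IN={}  OUT={}
  B2:  IN={}  OUT={f*f}
  B3:  IN={f*f}  OUT={d-d, f*f}
  B4:  IN={}  OUT={a*e}
  B5:  IN={a*e}  OUT={a*d, a*e, f+f}
  B6:  IN={f+f}  OUT={f+f}
  B7:  IN={f+f}  OUT={f+f}
  B8:  IN={f+f}  OUT={f+f}
  B9:  IN={f+f}  OUT={}

Merge at B5: IN[B5] = OUT[B4] = {a*e}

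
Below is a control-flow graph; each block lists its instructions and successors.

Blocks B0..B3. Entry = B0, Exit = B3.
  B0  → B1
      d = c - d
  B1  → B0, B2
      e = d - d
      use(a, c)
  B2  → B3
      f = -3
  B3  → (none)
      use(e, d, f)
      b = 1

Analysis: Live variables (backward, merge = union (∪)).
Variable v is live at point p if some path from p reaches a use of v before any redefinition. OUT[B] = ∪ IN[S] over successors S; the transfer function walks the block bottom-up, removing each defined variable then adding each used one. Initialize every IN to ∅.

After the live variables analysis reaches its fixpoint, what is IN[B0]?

Converged values:
  B0: | IN={a, c, d} | OUT={a, c, d}
  B1: | IN={a, c, d} | OUT={a, c, d, e}
  B2: | IN={d, e} | OUT={d, e, f}
  B3: | IN={d, e, f} | OUT={}

Merge at B0: OUT[B0] = IN[B1] = {a, c, d}
Applying B0's transfer function to that OUT value gives IN[B0] (row B0 above).

Answer: {a, c, d}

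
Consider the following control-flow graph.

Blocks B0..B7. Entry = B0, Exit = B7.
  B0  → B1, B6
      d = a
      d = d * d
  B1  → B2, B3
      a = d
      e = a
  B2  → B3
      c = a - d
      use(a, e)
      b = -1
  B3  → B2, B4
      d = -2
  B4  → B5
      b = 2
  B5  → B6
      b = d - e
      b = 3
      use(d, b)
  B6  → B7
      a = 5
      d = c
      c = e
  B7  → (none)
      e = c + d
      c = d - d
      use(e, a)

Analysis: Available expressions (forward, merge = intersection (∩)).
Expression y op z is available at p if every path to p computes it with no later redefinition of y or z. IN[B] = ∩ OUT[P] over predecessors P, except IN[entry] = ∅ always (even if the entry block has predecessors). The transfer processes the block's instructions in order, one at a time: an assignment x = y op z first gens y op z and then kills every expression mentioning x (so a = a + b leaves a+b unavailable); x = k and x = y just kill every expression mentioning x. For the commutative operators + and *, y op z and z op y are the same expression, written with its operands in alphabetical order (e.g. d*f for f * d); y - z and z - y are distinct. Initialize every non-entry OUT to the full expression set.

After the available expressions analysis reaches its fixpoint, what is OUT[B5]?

Converged values:
  B0:  IN={}  OUT={}
  B1:  IN={}  OUT={}
  B2:  IN={}  OUT={a-d}
  B3:  IN={}  OUT={}
  B4:  IN={}  OUT={}
  B5:  IN={}  OUT={d-e}
  B6:  IN={}  OUT={}
  B7:  IN={}  OUT={d-d}

Merge at B5: IN[B5] = OUT[B4] = {}
Applying B5's transfer function to that IN value gives OUT[B5] (row B5 above).

Answer: {d-e}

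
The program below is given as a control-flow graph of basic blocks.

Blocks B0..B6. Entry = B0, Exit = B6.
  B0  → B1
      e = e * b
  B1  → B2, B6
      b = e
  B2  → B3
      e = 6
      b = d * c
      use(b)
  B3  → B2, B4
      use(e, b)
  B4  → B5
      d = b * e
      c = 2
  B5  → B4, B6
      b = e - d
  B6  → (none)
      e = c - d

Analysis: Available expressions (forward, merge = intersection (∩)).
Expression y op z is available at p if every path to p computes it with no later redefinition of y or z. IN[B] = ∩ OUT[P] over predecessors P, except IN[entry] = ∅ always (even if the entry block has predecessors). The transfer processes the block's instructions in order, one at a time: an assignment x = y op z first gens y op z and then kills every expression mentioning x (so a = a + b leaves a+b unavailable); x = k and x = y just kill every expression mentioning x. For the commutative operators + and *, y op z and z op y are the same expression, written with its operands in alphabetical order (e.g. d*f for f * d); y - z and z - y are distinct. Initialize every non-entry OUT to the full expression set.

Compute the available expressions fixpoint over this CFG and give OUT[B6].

Per-block solution:
  B0:  IN={}  OUT={}
  B1:  IN={}  OUT={}
  B2:  IN={}  OUT={c*d}
  B3:  IN={c*d}  OUT={c*d}
  B4:  IN={}  OUT={b*e}
  B5:  IN={b*e}  OUT={e-d}
  B6:  IN={}  OUT={c-d}

Merge at B6: IN[B6] = OUT[B1] ∩ OUT[B5] = {}
Applying B6's transfer function to that IN value gives OUT[B6] (row B6 above).

Answer: {c-d}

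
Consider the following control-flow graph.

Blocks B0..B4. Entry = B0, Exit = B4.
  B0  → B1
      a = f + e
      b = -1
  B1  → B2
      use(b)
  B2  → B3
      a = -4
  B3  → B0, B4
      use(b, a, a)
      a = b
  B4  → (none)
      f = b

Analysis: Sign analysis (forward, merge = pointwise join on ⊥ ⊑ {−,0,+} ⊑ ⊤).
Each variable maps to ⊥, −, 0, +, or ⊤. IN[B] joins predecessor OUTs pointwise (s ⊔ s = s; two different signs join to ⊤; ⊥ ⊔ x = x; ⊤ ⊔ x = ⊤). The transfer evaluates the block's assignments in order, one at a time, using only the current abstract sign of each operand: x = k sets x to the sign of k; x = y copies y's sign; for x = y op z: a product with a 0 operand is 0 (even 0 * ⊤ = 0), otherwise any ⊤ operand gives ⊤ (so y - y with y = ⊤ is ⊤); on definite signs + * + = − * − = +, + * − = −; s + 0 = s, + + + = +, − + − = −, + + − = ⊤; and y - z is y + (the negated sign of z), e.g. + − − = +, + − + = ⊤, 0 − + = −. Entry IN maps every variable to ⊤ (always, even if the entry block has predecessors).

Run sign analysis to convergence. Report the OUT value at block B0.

Answer: {a: ⊤, b: -, c: ⊤, d: ⊤, e: ⊤, f: ⊤}

Trace:
Per-block solution:
  B0:   IN=(all ⊤)   OUT={b:-; rest ⊤}
  B1:   IN={b:-; rest ⊤}   OUT={b:-; rest ⊤}
  B2:   IN={b:-; rest ⊤}   OUT={a:-, b:-; rest ⊤}
  B3:   IN={a:-, b:-; rest ⊤}   OUT={a:-, b:-; rest ⊤}
  B4:   IN={a:-, b:-; rest ⊤}   OUT={a:-, b:-, f:-; rest ⊤}

Merge at B0 (entry node, so the boundary value (all ⊤) is joined with the incoming edge(s)): IN[B0] = (all ⊤) ⊔ OUT[B3] = {a: ⊤, b: ⊤, c: ⊤, d: ⊤, e: ⊤, f: ⊤}
Applying B0's transfer function to that IN value gives OUT[B0] (row B0 above).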